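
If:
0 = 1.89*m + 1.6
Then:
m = -0.85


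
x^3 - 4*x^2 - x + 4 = (x - 4)*(x - 1)*(x + 1)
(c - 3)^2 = c^2 - 6*c + 9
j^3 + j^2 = j^2*(j + 1)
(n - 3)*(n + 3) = n^2 - 9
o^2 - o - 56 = (o - 8)*(o + 7)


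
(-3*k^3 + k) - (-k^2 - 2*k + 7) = -3*k^3 + k^2 + 3*k - 7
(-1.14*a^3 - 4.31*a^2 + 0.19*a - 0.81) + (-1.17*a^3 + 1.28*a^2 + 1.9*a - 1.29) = -2.31*a^3 - 3.03*a^2 + 2.09*a - 2.1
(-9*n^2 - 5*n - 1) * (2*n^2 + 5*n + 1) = -18*n^4 - 55*n^3 - 36*n^2 - 10*n - 1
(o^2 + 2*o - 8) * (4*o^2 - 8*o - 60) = 4*o^4 - 108*o^2 - 56*o + 480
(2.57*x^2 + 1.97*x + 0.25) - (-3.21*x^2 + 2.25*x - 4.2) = 5.78*x^2 - 0.28*x + 4.45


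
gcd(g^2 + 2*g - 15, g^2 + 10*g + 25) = g + 5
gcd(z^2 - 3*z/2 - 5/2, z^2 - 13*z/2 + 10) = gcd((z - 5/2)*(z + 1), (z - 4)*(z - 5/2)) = z - 5/2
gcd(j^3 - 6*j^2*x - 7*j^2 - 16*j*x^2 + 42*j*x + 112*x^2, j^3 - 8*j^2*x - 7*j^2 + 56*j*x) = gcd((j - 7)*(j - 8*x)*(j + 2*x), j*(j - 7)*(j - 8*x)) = -j^2 + 8*j*x + 7*j - 56*x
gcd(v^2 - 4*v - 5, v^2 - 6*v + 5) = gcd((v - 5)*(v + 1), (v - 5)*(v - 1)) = v - 5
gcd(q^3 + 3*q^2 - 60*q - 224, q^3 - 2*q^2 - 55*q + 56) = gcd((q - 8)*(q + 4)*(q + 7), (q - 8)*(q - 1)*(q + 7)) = q^2 - q - 56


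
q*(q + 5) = q^2 + 5*q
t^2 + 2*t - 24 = (t - 4)*(t + 6)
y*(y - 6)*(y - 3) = y^3 - 9*y^2 + 18*y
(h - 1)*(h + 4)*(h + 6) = h^3 + 9*h^2 + 14*h - 24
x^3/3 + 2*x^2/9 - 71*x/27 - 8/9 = (x/3 + 1)*(x - 8/3)*(x + 1/3)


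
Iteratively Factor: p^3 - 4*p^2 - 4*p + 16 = (p - 2)*(p^2 - 2*p - 8) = (p - 4)*(p - 2)*(p + 2)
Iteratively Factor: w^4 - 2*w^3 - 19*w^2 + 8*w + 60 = (w + 3)*(w^3 - 5*w^2 - 4*w + 20) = (w + 2)*(w + 3)*(w^2 - 7*w + 10) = (w - 5)*(w + 2)*(w + 3)*(w - 2)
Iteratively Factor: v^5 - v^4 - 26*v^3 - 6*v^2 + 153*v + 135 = (v + 3)*(v^4 - 4*v^3 - 14*v^2 + 36*v + 45) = (v - 5)*(v + 3)*(v^3 + v^2 - 9*v - 9) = (v - 5)*(v + 1)*(v + 3)*(v^2 - 9) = (v - 5)*(v - 3)*(v + 1)*(v + 3)*(v + 3)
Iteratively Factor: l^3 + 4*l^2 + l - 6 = (l - 1)*(l^2 + 5*l + 6) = (l - 1)*(l + 2)*(l + 3)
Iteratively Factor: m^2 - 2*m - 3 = (m + 1)*(m - 3)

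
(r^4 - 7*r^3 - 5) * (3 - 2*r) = -2*r^5 + 17*r^4 - 21*r^3 + 10*r - 15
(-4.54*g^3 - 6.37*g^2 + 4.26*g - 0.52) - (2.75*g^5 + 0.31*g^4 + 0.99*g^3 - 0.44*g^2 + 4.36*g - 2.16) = -2.75*g^5 - 0.31*g^4 - 5.53*g^3 - 5.93*g^2 - 0.100000000000001*g + 1.64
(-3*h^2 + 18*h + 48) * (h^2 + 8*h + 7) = -3*h^4 - 6*h^3 + 171*h^2 + 510*h + 336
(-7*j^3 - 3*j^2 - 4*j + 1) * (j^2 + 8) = -7*j^5 - 3*j^4 - 60*j^3 - 23*j^2 - 32*j + 8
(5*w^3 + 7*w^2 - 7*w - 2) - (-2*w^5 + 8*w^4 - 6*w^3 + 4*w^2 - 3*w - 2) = 2*w^5 - 8*w^4 + 11*w^3 + 3*w^2 - 4*w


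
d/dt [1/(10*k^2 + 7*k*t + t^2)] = (-7*k - 2*t)/(10*k^2 + 7*k*t + t^2)^2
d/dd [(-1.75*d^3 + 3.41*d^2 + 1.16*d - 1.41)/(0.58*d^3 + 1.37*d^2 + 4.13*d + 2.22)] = (-4.44089209850063e-16*d^5 - 4.3753*d^4 - 15.8006*d^3 + 3.2925*d^2 + 19.0038*d + 8.3985)/(0.3364*d^6 + 1.5892*d^5 + 6.6677*d^4 + 13.8914*d^3 + 23.1397*d^2 + 18.3372*d + 4.9284)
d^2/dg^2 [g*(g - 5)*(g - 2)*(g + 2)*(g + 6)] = 20*g^3 + 12*g^2 - 204*g - 8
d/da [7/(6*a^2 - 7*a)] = 7*(7 - 12*a)/(a^2*(6*a - 7)^2)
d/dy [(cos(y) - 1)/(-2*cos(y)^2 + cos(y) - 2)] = (4*cos(y) - cos(2*y))*sin(y)/(-cos(y) + cos(2*y) + 3)^2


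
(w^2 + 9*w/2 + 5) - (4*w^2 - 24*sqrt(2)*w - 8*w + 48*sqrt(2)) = -3*w^2 + 25*w/2 + 24*sqrt(2)*w - 48*sqrt(2) + 5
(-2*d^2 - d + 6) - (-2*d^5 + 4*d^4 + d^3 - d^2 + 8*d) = 2*d^5 - 4*d^4 - d^3 - d^2 - 9*d + 6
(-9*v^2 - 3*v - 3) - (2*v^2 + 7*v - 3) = -11*v^2 - 10*v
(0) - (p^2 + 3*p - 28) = -p^2 - 3*p + 28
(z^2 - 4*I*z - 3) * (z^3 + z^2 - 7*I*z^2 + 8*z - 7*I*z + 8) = z^5 + z^4 - 11*I*z^4 - 23*z^3 - 11*I*z^3 - 23*z^2 - 11*I*z^2 - 24*z - 11*I*z - 24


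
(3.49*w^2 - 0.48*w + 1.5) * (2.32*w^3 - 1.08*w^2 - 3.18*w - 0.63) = 8.0968*w^5 - 4.8828*w^4 - 7.0998*w^3 - 2.2923*w^2 - 4.4676*w - 0.945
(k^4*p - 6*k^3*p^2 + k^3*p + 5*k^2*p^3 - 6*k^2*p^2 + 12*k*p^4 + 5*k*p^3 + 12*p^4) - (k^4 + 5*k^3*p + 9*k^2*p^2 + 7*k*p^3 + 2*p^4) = k^4*p - k^4 - 6*k^3*p^2 - 4*k^3*p + 5*k^2*p^3 - 15*k^2*p^2 + 12*k*p^4 - 2*k*p^3 + 10*p^4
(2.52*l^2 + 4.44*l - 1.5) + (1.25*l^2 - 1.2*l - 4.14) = 3.77*l^2 + 3.24*l - 5.64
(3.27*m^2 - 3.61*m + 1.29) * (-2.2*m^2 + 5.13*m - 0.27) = -7.194*m^4 + 24.7171*m^3 - 22.2402*m^2 + 7.5924*m - 0.3483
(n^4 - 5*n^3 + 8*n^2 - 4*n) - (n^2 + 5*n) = n^4 - 5*n^3 + 7*n^2 - 9*n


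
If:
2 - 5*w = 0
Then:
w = 2/5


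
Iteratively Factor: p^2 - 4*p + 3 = (p - 1)*(p - 3)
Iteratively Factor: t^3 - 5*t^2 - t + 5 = (t + 1)*(t^2 - 6*t + 5) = (t - 1)*(t + 1)*(t - 5)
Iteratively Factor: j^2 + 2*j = (j + 2)*(j)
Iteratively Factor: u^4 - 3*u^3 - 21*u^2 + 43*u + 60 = (u + 4)*(u^3 - 7*u^2 + 7*u + 15) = (u - 5)*(u + 4)*(u^2 - 2*u - 3) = (u - 5)*(u - 3)*(u + 4)*(u + 1)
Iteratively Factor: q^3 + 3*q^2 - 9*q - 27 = (q + 3)*(q^2 - 9) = (q + 3)^2*(q - 3)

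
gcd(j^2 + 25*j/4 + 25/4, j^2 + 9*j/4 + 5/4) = j + 5/4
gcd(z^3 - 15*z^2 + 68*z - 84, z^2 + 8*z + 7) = 1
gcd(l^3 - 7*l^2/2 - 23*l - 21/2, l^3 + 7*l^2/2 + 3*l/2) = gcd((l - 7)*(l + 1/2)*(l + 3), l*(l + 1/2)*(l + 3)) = l^2 + 7*l/2 + 3/2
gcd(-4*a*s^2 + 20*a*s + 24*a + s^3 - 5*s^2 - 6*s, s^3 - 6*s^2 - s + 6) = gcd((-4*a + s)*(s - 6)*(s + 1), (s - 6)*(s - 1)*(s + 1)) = s^2 - 5*s - 6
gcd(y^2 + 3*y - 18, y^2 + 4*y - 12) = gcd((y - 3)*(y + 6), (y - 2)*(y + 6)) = y + 6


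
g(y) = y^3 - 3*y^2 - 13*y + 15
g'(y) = 3*y^2 - 6*y - 13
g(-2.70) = 8.55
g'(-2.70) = 25.07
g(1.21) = -3.35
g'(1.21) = -15.87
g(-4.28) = -62.72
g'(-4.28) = 67.64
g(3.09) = -24.31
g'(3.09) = -2.90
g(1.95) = -14.34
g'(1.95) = -13.29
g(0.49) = 8.03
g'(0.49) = -15.22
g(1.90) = -13.67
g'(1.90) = -13.57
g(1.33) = -5.24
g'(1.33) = -15.67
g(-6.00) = -231.00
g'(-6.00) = 131.00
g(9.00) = 384.00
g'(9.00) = 176.00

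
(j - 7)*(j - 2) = j^2 - 9*j + 14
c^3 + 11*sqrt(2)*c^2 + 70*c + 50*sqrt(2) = (c + sqrt(2))*(c + 5*sqrt(2))^2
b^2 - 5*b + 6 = (b - 3)*(b - 2)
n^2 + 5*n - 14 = (n - 2)*(n + 7)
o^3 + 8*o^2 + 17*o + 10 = (o + 1)*(o + 2)*(o + 5)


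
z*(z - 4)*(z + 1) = z^3 - 3*z^2 - 4*z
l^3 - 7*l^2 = l^2*(l - 7)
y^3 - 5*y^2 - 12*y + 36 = (y - 6)*(y - 2)*(y + 3)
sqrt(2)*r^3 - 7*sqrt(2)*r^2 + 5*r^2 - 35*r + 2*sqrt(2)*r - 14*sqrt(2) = (r - 7)*(r + 2*sqrt(2))*(sqrt(2)*r + 1)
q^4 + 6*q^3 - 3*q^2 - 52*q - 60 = (q - 3)*(q + 2)^2*(q + 5)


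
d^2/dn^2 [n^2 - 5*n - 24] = 2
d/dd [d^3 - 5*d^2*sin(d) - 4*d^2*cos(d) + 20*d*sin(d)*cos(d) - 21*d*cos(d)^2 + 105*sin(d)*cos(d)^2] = 4*d^2*sin(d) - 5*d^2*cos(d) + 3*d^2 - 10*d*sin(d) + 21*d*sin(2*d) - 8*d*cos(d) + 20*d*cos(2*d) + 10*sin(2*d) + 105*cos(d)/4 - 21*cos(2*d)/2 + 315*cos(3*d)/4 - 21/2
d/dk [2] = 0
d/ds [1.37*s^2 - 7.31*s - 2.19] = 2.74*s - 7.31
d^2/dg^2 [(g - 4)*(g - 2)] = 2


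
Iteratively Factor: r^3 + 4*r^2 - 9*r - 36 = (r + 4)*(r^2 - 9) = (r + 3)*(r + 4)*(r - 3)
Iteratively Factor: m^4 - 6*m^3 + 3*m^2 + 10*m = (m)*(m^3 - 6*m^2 + 3*m + 10) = m*(m - 5)*(m^2 - m - 2) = m*(m - 5)*(m - 2)*(m + 1)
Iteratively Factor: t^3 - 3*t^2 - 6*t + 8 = (t - 1)*(t^2 - 2*t - 8) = (t - 4)*(t - 1)*(t + 2)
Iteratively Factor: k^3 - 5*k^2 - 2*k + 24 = (k + 2)*(k^2 - 7*k + 12) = (k - 4)*(k + 2)*(k - 3)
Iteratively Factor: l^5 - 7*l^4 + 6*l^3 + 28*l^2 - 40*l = (l - 5)*(l^4 - 2*l^3 - 4*l^2 + 8*l) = (l - 5)*(l + 2)*(l^3 - 4*l^2 + 4*l) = l*(l - 5)*(l + 2)*(l^2 - 4*l + 4) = l*(l - 5)*(l - 2)*(l + 2)*(l - 2)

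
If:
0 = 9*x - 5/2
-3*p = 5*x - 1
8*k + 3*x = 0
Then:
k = -5/48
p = -7/54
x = 5/18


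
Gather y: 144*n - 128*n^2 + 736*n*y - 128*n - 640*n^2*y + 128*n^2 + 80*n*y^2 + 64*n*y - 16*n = 80*n*y^2 + y*(-640*n^2 + 800*n)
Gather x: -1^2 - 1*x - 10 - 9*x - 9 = -10*x - 20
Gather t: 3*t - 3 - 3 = 3*t - 6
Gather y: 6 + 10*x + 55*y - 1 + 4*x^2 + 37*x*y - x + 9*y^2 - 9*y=4*x^2 + 9*x + 9*y^2 + y*(37*x + 46) + 5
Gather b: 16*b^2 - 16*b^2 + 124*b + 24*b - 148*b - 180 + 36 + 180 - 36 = 0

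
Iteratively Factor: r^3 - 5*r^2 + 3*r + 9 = (r - 3)*(r^2 - 2*r - 3) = (r - 3)^2*(r + 1)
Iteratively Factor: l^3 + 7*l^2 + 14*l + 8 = (l + 1)*(l^2 + 6*l + 8) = (l + 1)*(l + 2)*(l + 4)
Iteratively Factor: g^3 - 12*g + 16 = (g - 2)*(g^2 + 2*g - 8) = (g - 2)*(g + 4)*(g - 2)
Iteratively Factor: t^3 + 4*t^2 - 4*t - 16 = (t + 4)*(t^2 - 4) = (t - 2)*(t + 4)*(t + 2)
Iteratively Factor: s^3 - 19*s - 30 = (s - 5)*(s^2 + 5*s + 6) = (s - 5)*(s + 2)*(s + 3)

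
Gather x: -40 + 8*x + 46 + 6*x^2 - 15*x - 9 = 6*x^2 - 7*x - 3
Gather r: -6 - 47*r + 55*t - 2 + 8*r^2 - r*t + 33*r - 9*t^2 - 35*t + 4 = 8*r^2 + r*(-t - 14) - 9*t^2 + 20*t - 4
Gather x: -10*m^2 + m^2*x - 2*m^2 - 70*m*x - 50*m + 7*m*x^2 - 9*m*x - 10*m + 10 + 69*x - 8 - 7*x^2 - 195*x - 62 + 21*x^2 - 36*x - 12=-12*m^2 - 60*m + x^2*(7*m + 14) + x*(m^2 - 79*m - 162) - 72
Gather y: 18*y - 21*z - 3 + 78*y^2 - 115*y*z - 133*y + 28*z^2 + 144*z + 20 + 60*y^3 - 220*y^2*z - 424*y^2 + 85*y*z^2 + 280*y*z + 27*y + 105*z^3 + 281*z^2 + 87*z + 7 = 60*y^3 + y^2*(-220*z - 346) + y*(85*z^2 + 165*z - 88) + 105*z^3 + 309*z^2 + 210*z + 24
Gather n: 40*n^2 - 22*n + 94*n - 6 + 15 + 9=40*n^2 + 72*n + 18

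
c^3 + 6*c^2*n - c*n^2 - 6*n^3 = (c - n)*(c + n)*(c + 6*n)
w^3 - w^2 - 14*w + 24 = (w - 3)*(w - 2)*(w + 4)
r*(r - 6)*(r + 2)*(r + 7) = r^4 + 3*r^3 - 40*r^2 - 84*r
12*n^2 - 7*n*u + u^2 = (-4*n + u)*(-3*n + u)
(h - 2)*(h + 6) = h^2 + 4*h - 12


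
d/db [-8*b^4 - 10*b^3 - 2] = b^2*(-32*b - 30)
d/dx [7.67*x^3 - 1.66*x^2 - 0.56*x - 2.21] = 23.01*x^2 - 3.32*x - 0.56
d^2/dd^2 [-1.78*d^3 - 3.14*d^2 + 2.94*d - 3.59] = -10.68*d - 6.28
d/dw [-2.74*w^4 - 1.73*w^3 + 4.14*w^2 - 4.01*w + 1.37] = -10.96*w^3 - 5.19*w^2 + 8.28*w - 4.01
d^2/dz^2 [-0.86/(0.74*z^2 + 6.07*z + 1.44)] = (0.941872*z^2 + 7.725896*z - 0.86*(1.48*z + 6.07)*(2.96*z + 12.14) + 1.832832)/(0.74*z^2 + 6.07*z + 1.44)^3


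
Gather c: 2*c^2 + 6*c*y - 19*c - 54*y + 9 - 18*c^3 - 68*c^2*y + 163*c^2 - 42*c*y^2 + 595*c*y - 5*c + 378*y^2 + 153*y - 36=-18*c^3 + c^2*(165 - 68*y) + c*(-42*y^2 + 601*y - 24) + 378*y^2 + 99*y - 27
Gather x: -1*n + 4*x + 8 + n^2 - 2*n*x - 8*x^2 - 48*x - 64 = n^2 - n - 8*x^2 + x*(-2*n - 44) - 56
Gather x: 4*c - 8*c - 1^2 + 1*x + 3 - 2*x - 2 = -4*c - x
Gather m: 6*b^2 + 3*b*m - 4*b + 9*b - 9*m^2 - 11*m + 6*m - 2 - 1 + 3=6*b^2 + 5*b - 9*m^2 + m*(3*b - 5)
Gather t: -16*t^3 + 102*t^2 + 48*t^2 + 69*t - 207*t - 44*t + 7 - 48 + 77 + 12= -16*t^3 + 150*t^2 - 182*t + 48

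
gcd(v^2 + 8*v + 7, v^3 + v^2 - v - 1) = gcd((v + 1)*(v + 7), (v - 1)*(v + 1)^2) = v + 1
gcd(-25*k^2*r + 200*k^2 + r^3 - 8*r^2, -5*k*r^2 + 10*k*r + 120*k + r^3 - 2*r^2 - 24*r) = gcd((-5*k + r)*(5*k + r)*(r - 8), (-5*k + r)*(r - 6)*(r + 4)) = -5*k + r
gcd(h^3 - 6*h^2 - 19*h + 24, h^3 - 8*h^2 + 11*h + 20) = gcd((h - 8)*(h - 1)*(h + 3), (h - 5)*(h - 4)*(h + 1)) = 1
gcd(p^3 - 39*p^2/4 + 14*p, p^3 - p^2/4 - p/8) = p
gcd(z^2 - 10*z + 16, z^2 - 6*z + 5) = 1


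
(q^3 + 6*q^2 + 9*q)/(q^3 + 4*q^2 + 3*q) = (q + 3)/(q + 1)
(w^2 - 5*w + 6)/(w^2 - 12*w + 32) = (w^2 - 5*w + 6)/(w^2 - 12*w + 32)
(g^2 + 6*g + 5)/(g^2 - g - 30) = (g + 1)/(g - 6)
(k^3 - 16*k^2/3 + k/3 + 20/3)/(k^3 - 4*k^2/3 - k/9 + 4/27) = 9*(k^2 - 4*k - 5)/(9*k^2 - 1)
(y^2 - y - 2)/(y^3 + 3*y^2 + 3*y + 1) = (y - 2)/(y^2 + 2*y + 1)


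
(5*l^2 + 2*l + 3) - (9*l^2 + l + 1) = -4*l^2 + l + 2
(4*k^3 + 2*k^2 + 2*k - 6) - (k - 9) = 4*k^3 + 2*k^2 + k + 3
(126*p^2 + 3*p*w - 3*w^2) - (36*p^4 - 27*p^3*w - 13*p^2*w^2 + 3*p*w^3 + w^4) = -36*p^4 + 27*p^3*w + 13*p^2*w^2 + 126*p^2 - 3*p*w^3 + 3*p*w - w^4 - 3*w^2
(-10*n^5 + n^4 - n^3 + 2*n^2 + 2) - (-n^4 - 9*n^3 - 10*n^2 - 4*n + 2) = -10*n^5 + 2*n^4 + 8*n^3 + 12*n^2 + 4*n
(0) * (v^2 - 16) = 0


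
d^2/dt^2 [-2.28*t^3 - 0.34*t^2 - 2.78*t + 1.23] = -13.68*t - 0.68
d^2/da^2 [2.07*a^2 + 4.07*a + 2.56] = 4.14000000000000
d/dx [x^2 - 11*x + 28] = 2*x - 11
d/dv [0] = 0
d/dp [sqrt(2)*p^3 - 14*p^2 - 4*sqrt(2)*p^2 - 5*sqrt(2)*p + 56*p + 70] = 3*sqrt(2)*p^2 - 28*p - 8*sqrt(2)*p - 5*sqrt(2) + 56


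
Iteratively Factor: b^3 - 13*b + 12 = (b - 3)*(b^2 + 3*b - 4) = (b - 3)*(b - 1)*(b + 4)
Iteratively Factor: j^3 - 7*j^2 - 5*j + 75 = (j - 5)*(j^2 - 2*j - 15) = (j - 5)*(j + 3)*(j - 5)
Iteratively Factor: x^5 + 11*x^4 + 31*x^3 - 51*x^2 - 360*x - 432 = (x + 3)*(x^4 + 8*x^3 + 7*x^2 - 72*x - 144) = (x - 3)*(x + 3)*(x^3 + 11*x^2 + 40*x + 48) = (x - 3)*(x + 3)*(x + 4)*(x^2 + 7*x + 12) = (x - 3)*(x + 3)^2*(x + 4)*(x + 4)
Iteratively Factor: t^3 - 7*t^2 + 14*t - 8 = (t - 2)*(t^2 - 5*t + 4) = (t - 2)*(t - 1)*(t - 4)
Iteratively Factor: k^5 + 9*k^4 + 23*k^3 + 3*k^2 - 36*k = (k + 3)*(k^4 + 6*k^3 + 5*k^2 - 12*k) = (k - 1)*(k + 3)*(k^3 + 7*k^2 + 12*k) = (k - 1)*(k + 3)*(k + 4)*(k^2 + 3*k) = (k - 1)*(k + 3)^2*(k + 4)*(k)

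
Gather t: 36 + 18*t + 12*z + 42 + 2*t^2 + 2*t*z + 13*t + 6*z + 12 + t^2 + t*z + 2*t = 3*t^2 + t*(3*z + 33) + 18*z + 90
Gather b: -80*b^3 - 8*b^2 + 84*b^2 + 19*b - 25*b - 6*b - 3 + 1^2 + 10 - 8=-80*b^3 + 76*b^2 - 12*b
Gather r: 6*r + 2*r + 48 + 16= 8*r + 64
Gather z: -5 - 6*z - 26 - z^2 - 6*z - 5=-z^2 - 12*z - 36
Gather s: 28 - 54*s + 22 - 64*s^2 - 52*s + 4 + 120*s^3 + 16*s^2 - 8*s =120*s^3 - 48*s^2 - 114*s + 54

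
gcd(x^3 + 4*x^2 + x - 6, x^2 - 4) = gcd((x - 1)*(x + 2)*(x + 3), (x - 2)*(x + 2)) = x + 2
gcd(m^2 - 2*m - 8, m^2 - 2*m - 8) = m^2 - 2*m - 8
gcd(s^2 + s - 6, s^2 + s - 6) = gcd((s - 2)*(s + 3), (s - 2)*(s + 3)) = s^2 + s - 6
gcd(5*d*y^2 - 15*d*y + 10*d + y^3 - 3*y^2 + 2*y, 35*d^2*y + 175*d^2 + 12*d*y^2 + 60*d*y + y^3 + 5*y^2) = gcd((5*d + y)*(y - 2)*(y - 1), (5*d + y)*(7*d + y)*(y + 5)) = 5*d + y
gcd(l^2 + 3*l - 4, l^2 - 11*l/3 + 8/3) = l - 1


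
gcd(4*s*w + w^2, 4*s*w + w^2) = 4*s*w + w^2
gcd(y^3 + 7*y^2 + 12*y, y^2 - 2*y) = y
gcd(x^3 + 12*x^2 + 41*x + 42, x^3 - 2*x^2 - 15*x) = x + 3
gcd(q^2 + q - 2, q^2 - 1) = q - 1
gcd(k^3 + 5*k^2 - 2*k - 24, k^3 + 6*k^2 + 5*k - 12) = k^2 + 7*k + 12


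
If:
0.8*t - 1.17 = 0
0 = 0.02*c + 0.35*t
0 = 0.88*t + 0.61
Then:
No Solution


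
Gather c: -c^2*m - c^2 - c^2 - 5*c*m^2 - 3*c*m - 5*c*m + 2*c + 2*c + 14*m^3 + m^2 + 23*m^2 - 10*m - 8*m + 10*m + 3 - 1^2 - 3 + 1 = c^2*(-m - 2) + c*(-5*m^2 - 8*m + 4) + 14*m^3 + 24*m^2 - 8*m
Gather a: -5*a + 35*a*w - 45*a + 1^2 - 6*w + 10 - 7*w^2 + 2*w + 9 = a*(35*w - 50) - 7*w^2 - 4*w + 20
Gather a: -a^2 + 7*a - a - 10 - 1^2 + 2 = -a^2 + 6*a - 9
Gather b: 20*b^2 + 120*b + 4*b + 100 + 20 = 20*b^2 + 124*b + 120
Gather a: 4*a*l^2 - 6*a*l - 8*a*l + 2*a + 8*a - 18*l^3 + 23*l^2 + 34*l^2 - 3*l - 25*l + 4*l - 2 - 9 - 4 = a*(4*l^2 - 14*l + 10) - 18*l^3 + 57*l^2 - 24*l - 15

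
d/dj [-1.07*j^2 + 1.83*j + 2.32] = 1.83 - 2.14*j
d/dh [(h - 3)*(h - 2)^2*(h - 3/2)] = 4*h^3 - 51*h^2/2 + 53*h - 36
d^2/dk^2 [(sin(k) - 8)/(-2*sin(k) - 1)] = 17*(sin(k) + cos(2*k) + 3)/(2*sin(k) + 1)^3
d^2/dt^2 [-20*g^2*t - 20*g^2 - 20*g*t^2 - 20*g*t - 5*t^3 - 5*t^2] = -40*g - 30*t - 10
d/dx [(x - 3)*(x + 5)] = 2*x + 2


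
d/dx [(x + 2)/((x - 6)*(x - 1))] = (-x^2 - 4*x + 20)/(x^4 - 14*x^3 + 61*x^2 - 84*x + 36)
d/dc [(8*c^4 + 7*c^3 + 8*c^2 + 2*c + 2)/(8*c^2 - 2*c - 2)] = c*(64*c^4 + 4*c^3 - 46*c^2 - 37*c - 32)/(2*(16*c^4 - 8*c^3 - 7*c^2 + 2*c + 1))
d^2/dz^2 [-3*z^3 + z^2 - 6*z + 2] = 2 - 18*z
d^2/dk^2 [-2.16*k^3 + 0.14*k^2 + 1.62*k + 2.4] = 0.28 - 12.96*k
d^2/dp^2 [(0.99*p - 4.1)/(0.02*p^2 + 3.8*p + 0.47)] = ((0.04*p + 3.8)*(0.08*p + 7.6)*(0.99*p - 4.1) - (0.1188*p + 7.36)*(0.02*p^2 + 3.8*p + 0.47))/(0.02*p^2 + 3.8*p + 0.47)^3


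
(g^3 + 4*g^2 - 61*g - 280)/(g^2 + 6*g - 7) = (g^2 - 3*g - 40)/(g - 1)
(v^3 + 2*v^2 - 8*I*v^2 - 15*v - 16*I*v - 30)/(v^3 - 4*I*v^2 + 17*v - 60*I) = (v + 2)/(v + 4*I)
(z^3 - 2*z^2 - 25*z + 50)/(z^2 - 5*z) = z + 3 - 10/z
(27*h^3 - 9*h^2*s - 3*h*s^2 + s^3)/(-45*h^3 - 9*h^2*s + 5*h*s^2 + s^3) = (-3*h + s)/(5*h + s)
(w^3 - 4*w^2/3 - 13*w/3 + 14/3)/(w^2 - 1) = (3*w^2 - w - 14)/(3*(w + 1))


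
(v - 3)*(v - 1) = v^2 - 4*v + 3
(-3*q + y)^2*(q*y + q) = 9*q^3*y + 9*q^3 - 6*q^2*y^2 - 6*q^2*y + q*y^3 + q*y^2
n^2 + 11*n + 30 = (n + 5)*(n + 6)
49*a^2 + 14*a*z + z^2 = (7*a + z)^2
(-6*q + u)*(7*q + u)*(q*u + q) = -42*q^3*u - 42*q^3 + q^2*u^2 + q^2*u + q*u^3 + q*u^2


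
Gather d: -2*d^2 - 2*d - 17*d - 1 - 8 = -2*d^2 - 19*d - 9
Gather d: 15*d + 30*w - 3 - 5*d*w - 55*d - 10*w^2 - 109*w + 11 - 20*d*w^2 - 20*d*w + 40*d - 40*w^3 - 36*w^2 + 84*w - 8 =d*(-20*w^2 - 25*w) - 40*w^3 - 46*w^2 + 5*w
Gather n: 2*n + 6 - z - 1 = 2*n - z + 5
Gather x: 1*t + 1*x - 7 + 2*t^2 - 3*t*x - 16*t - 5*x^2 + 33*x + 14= 2*t^2 - 15*t - 5*x^2 + x*(34 - 3*t) + 7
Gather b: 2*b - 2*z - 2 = 2*b - 2*z - 2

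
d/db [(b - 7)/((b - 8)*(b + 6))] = (-b^2 + 14*b - 62)/(b^4 - 4*b^3 - 92*b^2 + 192*b + 2304)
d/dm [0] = 0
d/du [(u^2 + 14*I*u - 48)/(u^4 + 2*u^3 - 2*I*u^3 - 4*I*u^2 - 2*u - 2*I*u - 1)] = (-2*u^3 - 42*I*u^2 + u*(178 - 16*I) + 110 - 96*I)/(u^6 + u^5*(3 - 3*I) - 9*I*u^4 + u^3*(-8 - 8*I) - 9*u^2 + u*(-3 + 3*I) + I)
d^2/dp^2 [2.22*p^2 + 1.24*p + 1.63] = 4.44000000000000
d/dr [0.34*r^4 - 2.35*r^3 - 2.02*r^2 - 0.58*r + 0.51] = 1.36*r^3 - 7.05*r^2 - 4.04*r - 0.58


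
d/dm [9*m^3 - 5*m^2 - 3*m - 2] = 27*m^2 - 10*m - 3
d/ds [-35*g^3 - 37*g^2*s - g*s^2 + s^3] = -37*g^2 - 2*g*s + 3*s^2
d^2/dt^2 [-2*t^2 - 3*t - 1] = -4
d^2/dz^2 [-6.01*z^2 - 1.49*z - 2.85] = -12.0200000000000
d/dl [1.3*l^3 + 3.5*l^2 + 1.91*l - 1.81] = 3.9*l^2 + 7.0*l + 1.91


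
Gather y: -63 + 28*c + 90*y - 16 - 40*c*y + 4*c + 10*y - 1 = 32*c + y*(100 - 40*c) - 80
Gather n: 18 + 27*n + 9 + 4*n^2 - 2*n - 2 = 4*n^2 + 25*n + 25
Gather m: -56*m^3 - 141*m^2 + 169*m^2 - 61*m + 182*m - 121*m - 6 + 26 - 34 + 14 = -56*m^3 + 28*m^2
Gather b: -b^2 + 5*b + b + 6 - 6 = -b^2 + 6*b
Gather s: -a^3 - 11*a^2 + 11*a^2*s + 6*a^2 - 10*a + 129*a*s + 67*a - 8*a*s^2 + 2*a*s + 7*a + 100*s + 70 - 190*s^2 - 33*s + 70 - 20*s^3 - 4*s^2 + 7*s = -a^3 - 5*a^2 + 64*a - 20*s^3 + s^2*(-8*a - 194) + s*(11*a^2 + 131*a + 74) + 140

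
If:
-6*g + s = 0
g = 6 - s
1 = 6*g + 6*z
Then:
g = 6/7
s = 36/7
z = -29/42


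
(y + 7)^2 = y^2 + 14*y + 49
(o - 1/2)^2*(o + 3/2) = o^3 + o^2/2 - 5*o/4 + 3/8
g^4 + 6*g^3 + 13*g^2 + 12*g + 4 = (g + 1)^2*(g + 2)^2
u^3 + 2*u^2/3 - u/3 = u*(u - 1/3)*(u + 1)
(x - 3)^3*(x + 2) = x^4 - 7*x^3 + 9*x^2 + 27*x - 54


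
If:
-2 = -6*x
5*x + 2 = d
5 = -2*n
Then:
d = 11/3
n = -5/2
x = 1/3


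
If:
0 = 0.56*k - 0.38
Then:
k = 0.68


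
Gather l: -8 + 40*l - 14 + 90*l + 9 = 130*l - 13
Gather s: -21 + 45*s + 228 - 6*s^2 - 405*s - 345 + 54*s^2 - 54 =48*s^2 - 360*s - 192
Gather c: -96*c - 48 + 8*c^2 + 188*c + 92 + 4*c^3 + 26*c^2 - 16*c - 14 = 4*c^3 + 34*c^2 + 76*c + 30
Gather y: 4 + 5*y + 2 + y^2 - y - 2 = y^2 + 4*y + 4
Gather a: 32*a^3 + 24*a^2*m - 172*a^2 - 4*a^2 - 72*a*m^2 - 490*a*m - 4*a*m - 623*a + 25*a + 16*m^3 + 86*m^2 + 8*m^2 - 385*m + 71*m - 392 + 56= 32*a^3 + a^2*(24*m - 176) + a*(-72*m^2 - 494*m - 598) + 16*m^3 + 94*m^2 - 314*m - 336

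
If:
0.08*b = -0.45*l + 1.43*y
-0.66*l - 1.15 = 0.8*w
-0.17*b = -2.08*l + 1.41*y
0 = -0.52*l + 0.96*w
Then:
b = -6.92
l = -1.05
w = -0.57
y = -0.72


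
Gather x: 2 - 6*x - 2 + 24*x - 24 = 18*x - 24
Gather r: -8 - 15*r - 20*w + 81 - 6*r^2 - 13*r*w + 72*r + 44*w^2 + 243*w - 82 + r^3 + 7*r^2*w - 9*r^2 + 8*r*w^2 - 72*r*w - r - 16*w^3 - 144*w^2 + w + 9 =r^3 + r^2*(7*w - 15) + r*(8*w^2 - 85*w + 56) - 16*w^3 - 100*w^2 + 224*w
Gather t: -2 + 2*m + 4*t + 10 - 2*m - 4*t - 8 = 0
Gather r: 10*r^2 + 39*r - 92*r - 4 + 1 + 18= 10*r^2 - 53*r + 15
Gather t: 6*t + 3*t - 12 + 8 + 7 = 9*t + 3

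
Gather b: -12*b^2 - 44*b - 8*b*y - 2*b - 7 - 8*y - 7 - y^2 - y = -12*b^2 + b*(-8*y - 46) - y^2 - 9*y - 14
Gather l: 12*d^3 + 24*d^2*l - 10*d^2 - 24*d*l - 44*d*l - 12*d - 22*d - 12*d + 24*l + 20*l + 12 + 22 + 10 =12*d^3 - 10*d^2 - 46*d + l*(24*d^2 - 68*d + 44) + 44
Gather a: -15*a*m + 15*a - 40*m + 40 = a*(15 - 15*m) - 40*m + 40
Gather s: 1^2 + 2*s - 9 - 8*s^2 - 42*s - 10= -8*s^2 - 40*s - 18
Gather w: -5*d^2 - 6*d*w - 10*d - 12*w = -5*d^2 - 10*d + w*(-6*d - 12)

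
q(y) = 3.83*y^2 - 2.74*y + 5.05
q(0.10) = 4.81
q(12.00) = 523.69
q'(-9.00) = -71.68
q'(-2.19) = -19.52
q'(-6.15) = -49.85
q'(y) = 7.66*y - 2.74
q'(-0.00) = -2.74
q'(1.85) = 11.43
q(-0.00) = 5.05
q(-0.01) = 5.08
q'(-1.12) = -11.32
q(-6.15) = 166.76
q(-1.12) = 12.92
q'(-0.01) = -2.82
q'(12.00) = 89.18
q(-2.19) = 29.42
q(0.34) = 4.56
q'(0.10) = -1.97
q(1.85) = 13.09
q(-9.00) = 339.94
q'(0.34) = -0.14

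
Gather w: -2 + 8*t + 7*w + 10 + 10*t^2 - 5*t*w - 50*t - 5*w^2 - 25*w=10*t^2 - 42*t - 5*w^2 + w*(-5*t - 18) + 8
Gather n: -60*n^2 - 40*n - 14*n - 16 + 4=-60*n^2 - 54*n - 12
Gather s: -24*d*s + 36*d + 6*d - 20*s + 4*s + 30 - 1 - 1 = 42*d + s*(-24*d - 16) + 28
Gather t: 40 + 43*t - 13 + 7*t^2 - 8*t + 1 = 7*t^2 + 35*t + 28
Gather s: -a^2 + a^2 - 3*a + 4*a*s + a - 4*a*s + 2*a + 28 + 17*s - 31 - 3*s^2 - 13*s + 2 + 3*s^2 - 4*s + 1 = 0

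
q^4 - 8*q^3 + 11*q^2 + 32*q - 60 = (q - 5)*(q - 3)*(q - 2)*(q + 2)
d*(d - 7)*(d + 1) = d^3 - 6*d^2 - 7*d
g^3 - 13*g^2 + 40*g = g*(g - 8)*(g - 5)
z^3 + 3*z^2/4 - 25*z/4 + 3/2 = (z - 2)*(z - 1/4)*(z + 3)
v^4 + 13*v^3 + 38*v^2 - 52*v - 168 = (v - 2)*(v + 2)*(v + 6)*(v + 7)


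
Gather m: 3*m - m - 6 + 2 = 2*m - 4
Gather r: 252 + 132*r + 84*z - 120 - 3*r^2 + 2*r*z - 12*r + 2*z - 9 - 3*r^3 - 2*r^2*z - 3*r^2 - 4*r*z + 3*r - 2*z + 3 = -3*r^3 + r^2*(-2*z - 6) + r*(123 - 2*z) + 84*z + 126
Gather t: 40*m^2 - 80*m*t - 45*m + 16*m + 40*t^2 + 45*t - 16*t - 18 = 40*m^2 - 29*m + 40*t^2 + t*(29 - 80*m) - 18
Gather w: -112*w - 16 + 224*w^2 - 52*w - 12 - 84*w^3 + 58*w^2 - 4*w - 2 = -84*w^3 + 282*w^2 - 168*w - 30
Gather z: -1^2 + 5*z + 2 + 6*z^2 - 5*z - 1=6*z^2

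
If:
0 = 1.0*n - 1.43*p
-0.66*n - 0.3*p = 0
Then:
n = 0.00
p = 0.00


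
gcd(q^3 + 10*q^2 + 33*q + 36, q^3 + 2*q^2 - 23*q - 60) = q^2 + 7*q + 12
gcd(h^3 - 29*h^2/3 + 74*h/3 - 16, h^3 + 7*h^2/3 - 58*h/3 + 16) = h^2 - 11*h/3 + 8/3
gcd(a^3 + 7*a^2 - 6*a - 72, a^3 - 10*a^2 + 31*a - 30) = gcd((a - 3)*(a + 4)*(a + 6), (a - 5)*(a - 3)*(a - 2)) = a - 3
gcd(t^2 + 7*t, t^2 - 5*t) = t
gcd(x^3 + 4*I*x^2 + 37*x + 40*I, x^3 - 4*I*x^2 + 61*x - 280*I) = x^2 + 3*I*x + 40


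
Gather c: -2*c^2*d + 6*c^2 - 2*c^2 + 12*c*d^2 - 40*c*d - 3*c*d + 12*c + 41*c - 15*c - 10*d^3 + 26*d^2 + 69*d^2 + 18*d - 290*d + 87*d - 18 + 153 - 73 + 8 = c^2*(4 - 2*d) + c*(12*d^2 - 43*d + 38) - 10*d^3 + 95*d^2 - 185*d + 70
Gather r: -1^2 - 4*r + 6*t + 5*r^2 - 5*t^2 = 5*r^2 - 4*r - 5*t^2 + 6*t - 1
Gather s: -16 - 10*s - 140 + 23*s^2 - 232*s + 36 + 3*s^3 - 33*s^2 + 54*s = 3*s^3 - 10*s^2 - 188*s - 120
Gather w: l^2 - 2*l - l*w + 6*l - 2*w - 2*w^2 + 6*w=l^2 + 4*l - 2*w^2 + w*(4 - l)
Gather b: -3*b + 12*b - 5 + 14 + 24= 9*b + 33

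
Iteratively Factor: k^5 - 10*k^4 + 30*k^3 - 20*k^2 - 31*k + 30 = (k - 3)*(k^4 - 7*k^3 + 9*k^2 + 7*k - 10) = (k - 5)*(k - 3)*(k^3 - 2*k^2 - k + 2) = (k - 5)*(k - 3)*(k + 1)*(k^2 - 3*k + 2) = (k - 5)*(k - 3)*(k - 1)*(k + 1)*(k - 2)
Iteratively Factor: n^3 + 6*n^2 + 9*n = (n + 3)*(n^2 + 3*n) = (n + 3)^2*(n)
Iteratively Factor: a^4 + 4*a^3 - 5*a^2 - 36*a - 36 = (a + 3)*(a^3 + a^2 - 8*a - 12) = (a + 2)*(a + 3)*(a^2 - a - 6) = (a + 2)^2*(a + 3)*(a - 3)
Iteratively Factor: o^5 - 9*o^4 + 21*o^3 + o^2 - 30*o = (o - 3)*(o^4 - 6*o^3 + 3*o^2 + 10*o) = (o - 3)*(o + 1)*(o^3 - 7*o^2 + 10*o) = (o - 3)*(o - 2)*(o + 1)*(o^2 - 5*o) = (o - 5)*(o - 3)*(o - 2)*(o + 1)*(o)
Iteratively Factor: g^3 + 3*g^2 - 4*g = (g - 1)*(g^2 + 4*g) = g*(g - 1)*(g + 4)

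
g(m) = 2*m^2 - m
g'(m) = 4*m - 1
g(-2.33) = 13.19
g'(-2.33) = -10.32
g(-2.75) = 17.88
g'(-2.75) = -12.00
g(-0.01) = 0.01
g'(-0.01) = -1.04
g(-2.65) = 16.70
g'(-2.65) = -11.60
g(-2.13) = 11.20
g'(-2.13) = -9.52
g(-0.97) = 2.85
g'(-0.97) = -4.88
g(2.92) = 14.13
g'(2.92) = 10.68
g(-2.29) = 12.78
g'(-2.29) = -10.16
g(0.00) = 0.00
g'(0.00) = -1.00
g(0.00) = 0.00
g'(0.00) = -1.00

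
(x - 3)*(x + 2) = x^2 - x - 6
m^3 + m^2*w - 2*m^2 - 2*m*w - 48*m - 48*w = (m - 8)*(m + 6)*(m + w)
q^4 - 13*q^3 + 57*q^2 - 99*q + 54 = (q - 6)*(q - 3)^2*(q - 1)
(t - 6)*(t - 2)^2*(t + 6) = t^4 - 4*t^3 - 32*t^2 + 144*t - 144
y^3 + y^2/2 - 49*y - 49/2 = (y - 7)*(y + 1/2)*(y + 7)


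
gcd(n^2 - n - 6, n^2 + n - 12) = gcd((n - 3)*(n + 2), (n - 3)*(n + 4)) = n - 3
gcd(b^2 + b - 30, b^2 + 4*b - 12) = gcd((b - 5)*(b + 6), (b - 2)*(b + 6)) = b + 6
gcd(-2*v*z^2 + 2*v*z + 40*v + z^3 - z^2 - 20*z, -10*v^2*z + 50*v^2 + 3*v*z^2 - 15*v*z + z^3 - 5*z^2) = -2*v*z + 10*v + z^2 - 5*z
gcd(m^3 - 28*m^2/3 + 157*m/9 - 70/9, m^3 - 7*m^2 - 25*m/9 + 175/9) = m^2 - 26*m/3 + 35/3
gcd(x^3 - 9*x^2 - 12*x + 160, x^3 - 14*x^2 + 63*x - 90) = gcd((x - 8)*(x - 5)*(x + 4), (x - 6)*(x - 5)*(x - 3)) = x - 5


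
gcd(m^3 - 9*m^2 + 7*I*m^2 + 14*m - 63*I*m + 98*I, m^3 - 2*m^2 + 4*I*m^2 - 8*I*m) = m - 2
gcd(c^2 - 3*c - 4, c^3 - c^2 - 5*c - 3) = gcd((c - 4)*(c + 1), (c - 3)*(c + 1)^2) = c + 1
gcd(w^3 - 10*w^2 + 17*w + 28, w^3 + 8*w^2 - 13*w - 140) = w - 4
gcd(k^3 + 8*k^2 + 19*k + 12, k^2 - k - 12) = k + 3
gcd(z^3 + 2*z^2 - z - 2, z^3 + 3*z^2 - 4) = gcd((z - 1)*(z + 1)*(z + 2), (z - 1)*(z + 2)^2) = z^2 + z - 2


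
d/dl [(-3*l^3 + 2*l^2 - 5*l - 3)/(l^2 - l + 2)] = (-3*l^4 + 6*l^3 - 15*l^2 + 14*l - 13)/(l^4 - 2*l^3 + 5*l^2 - 4*l + 4)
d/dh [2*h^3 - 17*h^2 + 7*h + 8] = 6*h^2 - 34*h + 7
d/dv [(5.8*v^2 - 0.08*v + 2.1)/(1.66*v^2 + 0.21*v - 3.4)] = (1.3508*v^2 - 46.412*v - 0.169)/(2.7556*v^4 + 0.6972*v^3 - 11.2439*v^2 - 1.428*v + 11.56)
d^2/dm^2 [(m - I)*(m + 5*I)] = 2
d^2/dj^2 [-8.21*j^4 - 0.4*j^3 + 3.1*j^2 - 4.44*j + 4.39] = -98.52*j^2 - 2.4*j + 6.2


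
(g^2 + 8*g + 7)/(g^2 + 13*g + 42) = (g + 1)/(g + 6)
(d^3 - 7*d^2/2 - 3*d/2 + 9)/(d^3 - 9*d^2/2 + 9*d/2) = (2*d^2 - d - 6)/(d*(2*d - 3))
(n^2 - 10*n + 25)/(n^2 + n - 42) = (n^2 - 10*n + 25)/(n^2 + n - 42)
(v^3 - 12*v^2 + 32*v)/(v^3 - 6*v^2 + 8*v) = (v - 8)/(v - 2)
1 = 1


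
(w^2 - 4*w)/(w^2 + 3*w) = (w - 4)/(w + 3)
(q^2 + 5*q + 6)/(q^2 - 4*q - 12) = (q + 3)/(q - 6)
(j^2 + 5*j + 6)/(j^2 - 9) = (j + 2)/(j - 3)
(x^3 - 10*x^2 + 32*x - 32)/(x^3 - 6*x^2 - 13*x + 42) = (x^2 - 8*x + 16)/(x^2 - 4*x - 21)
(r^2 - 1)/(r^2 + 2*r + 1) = (r - 1)/(r + 1)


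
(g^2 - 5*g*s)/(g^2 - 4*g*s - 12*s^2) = g*(-g + 5*s)/(-g^2 + 4*g*s + 12*s^2)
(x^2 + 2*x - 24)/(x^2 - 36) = (x - 4)/(x - 6)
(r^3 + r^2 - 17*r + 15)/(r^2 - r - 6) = (r^2 + 4*r - 5)/(r + 2)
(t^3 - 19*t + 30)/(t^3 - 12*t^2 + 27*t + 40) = (t^3 - 19*t + 30)/(t^3 - 12*t^2 + 27*t + 40)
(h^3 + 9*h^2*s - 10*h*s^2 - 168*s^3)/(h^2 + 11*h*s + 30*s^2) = (h^2 + 3*h*s - 28*s^2)/(h + 5*s)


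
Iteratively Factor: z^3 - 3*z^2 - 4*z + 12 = (z - 2)*(z^2 - z - 6) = (z - 2)*(z + 2)*(z - 3)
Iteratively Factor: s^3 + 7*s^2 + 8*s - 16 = (s + 4)*(s^2 + 3*s - 4) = (s + 4)^2*(s - 1)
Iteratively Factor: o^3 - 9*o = (o)*(o^2 - 9) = o*(o - 3)*(o + 3)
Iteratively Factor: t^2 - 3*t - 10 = (t + 2)*(t - 5)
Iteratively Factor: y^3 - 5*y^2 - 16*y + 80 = (y - 4)*(y^2 - y - 20) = (y - 5)*(y - 4)*(y + 4)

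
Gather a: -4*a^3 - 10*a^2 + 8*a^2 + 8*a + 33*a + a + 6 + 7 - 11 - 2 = -4*a^3 - 2*a^2 + 42*a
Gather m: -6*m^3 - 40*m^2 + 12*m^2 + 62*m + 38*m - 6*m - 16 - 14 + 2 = -6*m^3 - 28*m^2 + 94*m - 28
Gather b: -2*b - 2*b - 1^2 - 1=-4*b - 2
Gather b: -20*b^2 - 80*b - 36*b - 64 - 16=-20*b^2 - 116*b - 80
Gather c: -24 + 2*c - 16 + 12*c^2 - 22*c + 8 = 12*c^2 - 20*c - 32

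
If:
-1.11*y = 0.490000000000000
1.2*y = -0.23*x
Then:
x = 2.30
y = -0.44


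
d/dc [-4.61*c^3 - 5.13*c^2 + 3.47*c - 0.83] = -13.83*c^2 - 10.26*c + 3.47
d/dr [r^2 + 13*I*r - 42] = 2*r + 13*I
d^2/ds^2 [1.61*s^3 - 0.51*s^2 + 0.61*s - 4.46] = 9.66*s - 1.02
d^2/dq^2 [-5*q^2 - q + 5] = -10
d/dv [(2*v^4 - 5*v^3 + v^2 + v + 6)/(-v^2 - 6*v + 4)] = (-4*v^5 - 31*v^4 + 92*v^3 - 65*v^2 + 20*v + 40)/(v^4 + 12*v^3 + 28*v^2 - 48*v + 16)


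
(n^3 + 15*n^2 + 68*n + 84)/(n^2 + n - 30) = (n^2 + 9*n + 14)/(n - 5)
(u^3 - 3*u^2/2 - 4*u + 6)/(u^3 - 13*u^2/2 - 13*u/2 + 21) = (u - 2)/(u - 7)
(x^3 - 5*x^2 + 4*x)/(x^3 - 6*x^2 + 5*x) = (x - 4)/(x - 5)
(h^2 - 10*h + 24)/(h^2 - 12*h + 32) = (h - 6)/(h - 8)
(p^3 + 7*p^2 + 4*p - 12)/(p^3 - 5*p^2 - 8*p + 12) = (p + 6)/(p - 6)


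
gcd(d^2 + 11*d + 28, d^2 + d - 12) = d + 4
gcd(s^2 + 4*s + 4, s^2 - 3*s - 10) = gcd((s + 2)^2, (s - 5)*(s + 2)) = s + 2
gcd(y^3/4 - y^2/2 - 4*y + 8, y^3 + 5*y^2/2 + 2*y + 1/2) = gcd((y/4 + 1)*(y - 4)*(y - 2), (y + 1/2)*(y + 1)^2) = 1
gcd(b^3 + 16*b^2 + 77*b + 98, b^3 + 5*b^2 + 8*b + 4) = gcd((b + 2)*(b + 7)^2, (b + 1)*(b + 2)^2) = b + 2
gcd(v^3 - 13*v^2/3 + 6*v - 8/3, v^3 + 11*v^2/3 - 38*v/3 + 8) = v^2 - 7*v/3 + 4/3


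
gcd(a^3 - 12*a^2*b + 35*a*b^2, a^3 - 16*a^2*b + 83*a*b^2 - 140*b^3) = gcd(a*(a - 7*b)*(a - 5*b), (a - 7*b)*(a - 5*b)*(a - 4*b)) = a^2 - 12*a*b + 35*b^2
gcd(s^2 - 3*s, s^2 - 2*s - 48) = 1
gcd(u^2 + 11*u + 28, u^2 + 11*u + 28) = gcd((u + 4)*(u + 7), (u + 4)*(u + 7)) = u^2 + 11*u + 28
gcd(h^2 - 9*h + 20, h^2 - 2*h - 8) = h - 4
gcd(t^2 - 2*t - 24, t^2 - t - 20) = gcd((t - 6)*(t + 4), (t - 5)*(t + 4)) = t + 4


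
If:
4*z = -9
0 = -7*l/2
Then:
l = 0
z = -9/4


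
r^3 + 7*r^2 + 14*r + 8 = (r + 1)*(r + 2)*(r + 4)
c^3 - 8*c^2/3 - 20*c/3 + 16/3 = (c - 4)*(c - 2/3)*(c + 2)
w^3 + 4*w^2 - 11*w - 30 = (w - 3)*(w + 2)*(w + 5)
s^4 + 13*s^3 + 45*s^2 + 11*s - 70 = (s - 1)*(s + 2)*(s + 5)*(s + 7)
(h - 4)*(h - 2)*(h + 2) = h^3 - 4*h^2 - 4*h + 16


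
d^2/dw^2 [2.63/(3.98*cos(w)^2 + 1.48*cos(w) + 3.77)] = (-166.641008*(1 - cos(w)^2)^2 - 46.475256*cos(w)^3 + 68.767136*cos(w)^2 + 107.62486*cos(w) + 99.238316)/(3.98*cos(w)^2 + 1.48*cos(w) + 3.77)^3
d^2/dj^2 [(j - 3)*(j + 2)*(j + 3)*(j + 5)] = 12*j^2 + 42*j + 2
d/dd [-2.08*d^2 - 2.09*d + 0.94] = -4.16*d - 2.09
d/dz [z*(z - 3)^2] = 3*(z - 3)*(z - 1)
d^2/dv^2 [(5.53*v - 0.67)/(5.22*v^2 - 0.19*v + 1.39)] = ((9.0962 - 173.1996*v)*(5.22*v^2 - 0.19*v + 1.39) + (5.53*v - 0.67)*(10.44*v - 0.19)*(20.88*v - 0.38))/(5.22*v^2 - 0.19*v + 1.39)^3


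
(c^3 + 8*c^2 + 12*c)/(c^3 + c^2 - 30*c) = (c + 2)/(c - 5)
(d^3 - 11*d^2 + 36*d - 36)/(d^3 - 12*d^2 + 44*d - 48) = (d - 3)/(d - 4)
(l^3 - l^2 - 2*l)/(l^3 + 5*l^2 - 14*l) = (l + 1)/(l + 7)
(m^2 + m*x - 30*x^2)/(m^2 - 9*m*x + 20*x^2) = (-m - 6*x)/(-m + 4*x)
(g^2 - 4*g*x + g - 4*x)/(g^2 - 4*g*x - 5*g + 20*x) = (g + 1)/(g - 5)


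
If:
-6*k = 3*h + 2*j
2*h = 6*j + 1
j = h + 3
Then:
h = -19/4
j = -7/4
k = 71/24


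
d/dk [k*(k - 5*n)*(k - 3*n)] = 3*k^2 - 16*k*n + 15*n^2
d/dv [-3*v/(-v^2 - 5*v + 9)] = 3*(-v^2 - 9)/(v^4 + 10*v^3 + 7*v^2 - 90*v + 81)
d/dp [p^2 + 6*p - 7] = 2*p + 6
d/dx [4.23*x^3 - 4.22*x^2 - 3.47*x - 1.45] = 12.69*x^2 - 8.44*x - 3.47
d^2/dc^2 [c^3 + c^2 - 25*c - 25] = 6*c + 2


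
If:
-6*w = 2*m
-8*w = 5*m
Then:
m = 0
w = 0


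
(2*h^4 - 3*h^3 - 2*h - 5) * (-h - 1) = -2*h^5 + h^4 + 3*h^3 + 2*h^2 + 7*h + 5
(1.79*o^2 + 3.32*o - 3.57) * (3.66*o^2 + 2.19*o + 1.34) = 6.5514*o^4 + 16.0713*o^3 - 3.3968*o^2 - 3.3695*o - 4.7838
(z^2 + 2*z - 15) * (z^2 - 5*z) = z^4 - 3*z^3 - 25*z^2 + 75*z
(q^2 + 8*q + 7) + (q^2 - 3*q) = 2*q^2 + 5*q + 7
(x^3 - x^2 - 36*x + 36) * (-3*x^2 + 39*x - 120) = -3*x^5 + 42*x^4 - 51*x^3 - 1392*x^2 + 5724*x - 4320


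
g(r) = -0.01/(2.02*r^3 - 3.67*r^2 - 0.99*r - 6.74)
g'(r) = -0.01*(-6.06*r^2 + 7.34*r + 0.99)/(2.02*r^3 - 3.67*r^2 - 0.99*r - 6.74)^2 = (0.0606*r^2 - 0.0734*r - 0.0099)/(-2.02*r^3 + 3.67*r^2 + 0.99*r + 6.74)^2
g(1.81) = 0.00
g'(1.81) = 0.00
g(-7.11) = 0.00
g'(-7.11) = 0.00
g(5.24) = -0.00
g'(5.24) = 0.00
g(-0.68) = 0.00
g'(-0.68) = 0.00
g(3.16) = -0.00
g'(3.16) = 0.00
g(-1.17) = 0.00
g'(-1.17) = 0.00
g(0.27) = 0.00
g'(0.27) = -0.00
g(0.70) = 0.00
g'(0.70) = -0.00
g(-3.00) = 0.00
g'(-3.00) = 0.00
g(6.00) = -0.00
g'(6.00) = 0.00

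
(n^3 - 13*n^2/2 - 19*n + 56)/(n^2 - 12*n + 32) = (n^2 + 3*n/2 - 7)/(n - 4)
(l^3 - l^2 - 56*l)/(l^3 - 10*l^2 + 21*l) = (l^2 - l - 56)/(l^2 - 10*l + 21)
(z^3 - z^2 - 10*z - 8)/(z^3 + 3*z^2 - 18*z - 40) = (z + 1)/(z + 5)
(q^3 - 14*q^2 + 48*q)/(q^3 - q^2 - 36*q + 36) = q*(q - 8)/(q^2 + 5*q - 6)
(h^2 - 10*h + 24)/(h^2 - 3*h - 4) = (h - 6)/(h + 1)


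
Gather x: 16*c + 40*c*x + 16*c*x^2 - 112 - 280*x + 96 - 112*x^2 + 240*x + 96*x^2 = 16*c + x^2*(16*c - 16) + x*(40*c - 40) - 16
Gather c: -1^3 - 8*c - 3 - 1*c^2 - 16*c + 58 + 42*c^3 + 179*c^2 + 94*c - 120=42*c^3 + 178*c^2 + 70*c - 66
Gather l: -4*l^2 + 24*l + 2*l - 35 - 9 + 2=-4*l^2 + 26*l - 42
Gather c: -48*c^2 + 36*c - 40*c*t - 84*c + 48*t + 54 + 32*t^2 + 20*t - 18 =-48*c^2 + c*(-40*t - 48) + 32*t^2 + 68*t + 36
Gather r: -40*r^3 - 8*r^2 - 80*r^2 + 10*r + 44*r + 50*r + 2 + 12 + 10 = -40*r^3 - 88*r^2 + 104*r + 24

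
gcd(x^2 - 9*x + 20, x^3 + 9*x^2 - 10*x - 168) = x - 4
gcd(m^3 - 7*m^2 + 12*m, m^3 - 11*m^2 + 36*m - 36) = m - 3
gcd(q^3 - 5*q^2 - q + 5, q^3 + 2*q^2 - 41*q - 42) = q + 1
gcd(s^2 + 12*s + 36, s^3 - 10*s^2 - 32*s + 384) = s + 6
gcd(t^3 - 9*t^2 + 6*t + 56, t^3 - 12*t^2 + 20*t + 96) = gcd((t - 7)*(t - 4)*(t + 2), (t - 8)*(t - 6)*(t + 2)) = t + 2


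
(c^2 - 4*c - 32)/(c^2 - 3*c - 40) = (c + 4)/(c + 5)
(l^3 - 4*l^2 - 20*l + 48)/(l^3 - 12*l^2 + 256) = (l^2 - 8*l + 12)/(l^2 - 16*l + 64)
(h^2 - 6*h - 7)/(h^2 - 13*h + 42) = (h + 1)/(h - 6)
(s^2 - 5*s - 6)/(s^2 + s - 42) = (s + 1)/(s + 7)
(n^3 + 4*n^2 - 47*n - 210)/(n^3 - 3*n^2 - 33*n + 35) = (n + 6)/(n - 1)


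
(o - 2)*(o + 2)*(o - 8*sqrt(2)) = o^3 - 8*sqrt(2)*o^2 - 4*o + 32*sqrt(2)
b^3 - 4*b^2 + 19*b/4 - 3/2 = (b - 2)*(b - 3/2)*(b - 1/2)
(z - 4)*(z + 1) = z^2 - 3*z - 4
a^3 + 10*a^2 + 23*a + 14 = (a + 1)*(a + 2)*(a + 7)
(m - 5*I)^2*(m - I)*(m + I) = m^4 - 10*I*m^3 - 24*m^2 - 10*I*m - 25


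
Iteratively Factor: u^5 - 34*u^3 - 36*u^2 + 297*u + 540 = (u + 3)*(u^4 - 3*u^3 - 25*u^2 + 39*u + 180) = (u + 3)^2*(u^3 - 6*u^2 - 7*u + 60) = (u - 5)*(u + 3)^2*(u^2 - u - 12) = (u - 5)*(u + 3)^3*(u - 4)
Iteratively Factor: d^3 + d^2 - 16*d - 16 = (d + 4)*(d^2 - 3*d - 4) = (d + 1)*(d + 4)*(d - 4)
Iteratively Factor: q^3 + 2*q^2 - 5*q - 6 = (q + 3)*(q^2 - q - 2) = (q - 2)*(q + 3)*(q + 1)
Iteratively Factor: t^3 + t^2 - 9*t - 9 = (t + 3)*(t^2 - 2*t - 3) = (t + 1)*(t + 3)*(t - 3)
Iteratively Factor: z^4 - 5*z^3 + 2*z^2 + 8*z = (z)*(z^3 - 5*z^2 + 2*z + 8) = z*(z - 4)*(z^2 - z - 2) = z*(z - 4)*(z + 1)*(z - 2)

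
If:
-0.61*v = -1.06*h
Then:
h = 0.575471698113208*v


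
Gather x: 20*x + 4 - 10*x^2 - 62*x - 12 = -10*x^2 - 42*x - 8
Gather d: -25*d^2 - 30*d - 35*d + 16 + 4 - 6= -25*d^2 - 65*d + 14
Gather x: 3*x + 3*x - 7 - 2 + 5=6*x - 4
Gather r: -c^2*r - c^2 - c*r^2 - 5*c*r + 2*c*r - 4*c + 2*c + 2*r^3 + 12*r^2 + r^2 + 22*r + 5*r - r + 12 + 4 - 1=-c^2 - 2*c + 2*r^3 + r^2*(13 - c) + r*(-c^2 - 3*c + 26) + 15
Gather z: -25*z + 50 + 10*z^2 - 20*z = 10*z^2 - 45*z + 50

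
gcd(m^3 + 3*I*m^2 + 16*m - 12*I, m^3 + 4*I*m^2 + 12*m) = m^2 + 4*I*m + 12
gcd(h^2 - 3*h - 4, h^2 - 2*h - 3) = h + 1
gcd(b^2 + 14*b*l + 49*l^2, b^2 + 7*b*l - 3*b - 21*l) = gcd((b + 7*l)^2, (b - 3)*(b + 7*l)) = b + 7*l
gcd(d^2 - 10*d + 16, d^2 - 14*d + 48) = d - 8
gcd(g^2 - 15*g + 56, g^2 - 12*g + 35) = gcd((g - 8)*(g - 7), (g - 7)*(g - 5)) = g - 7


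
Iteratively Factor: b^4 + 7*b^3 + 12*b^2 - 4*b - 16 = (b + 2)*(b^3 + 5*b^2 + 2*b - 8) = (b - 1)*(b + 2)*(b^2 + 6*b + 8) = (b - 1)*(b + 2)*(b + 4)*(b + 2)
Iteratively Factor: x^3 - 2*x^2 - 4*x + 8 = (x + 2)*(x^2 - 4*x + 4) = (x - 2)*(x + 2)*(x - 2)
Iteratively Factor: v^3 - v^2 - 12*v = (v - 4)*(v^2 + 3*v) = v*(v - 4)*(v + 3)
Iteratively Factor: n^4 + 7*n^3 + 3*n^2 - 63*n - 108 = (n - 3)*(n^3 + 10*n^2 + 33*n + 36) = (n - 3)*(n + 3)*(n^2 + 7*n + 12) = (n - 3)*(n + 3)*(n + 4)*(n + 3)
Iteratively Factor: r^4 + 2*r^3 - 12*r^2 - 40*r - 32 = (r + 2)*(r^3 - 12*r - 16) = (r + 2)^2*(r^2 - 2*r - 8) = (r - 4)*(r + 2)^2*(r + 2)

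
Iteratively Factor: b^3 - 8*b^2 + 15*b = (b)*(b^2 - 8*b + 15) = b*(b - 3)*(b - 5)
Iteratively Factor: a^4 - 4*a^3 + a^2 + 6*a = (a - 3)*(a^3 - a^2 - 2*a) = a*(a - 3)*(a^2 - a - 2) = a*(a - 3)*(a - 2)*(a + 1)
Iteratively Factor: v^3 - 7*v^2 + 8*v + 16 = (v + 1)*(v^2 - 8*v + 16) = (v - 4)*(v + 1)*(v - 4)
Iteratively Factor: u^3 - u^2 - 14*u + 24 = (u + 4)*(u^2 - 5*u + 6) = (u - 3)*(u + 4)*(u - 2)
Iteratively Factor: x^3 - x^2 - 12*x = (x)*(x^2 - x - 12) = x*(x - 4)*(x + 3)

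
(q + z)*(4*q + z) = 4*q^2 + 5*q*z + z^2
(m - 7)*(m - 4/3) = m^2 - 25*m/3 + 28/3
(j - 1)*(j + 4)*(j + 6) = j^3 + 9*j^2 + 14*j - 24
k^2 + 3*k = k*(k + 3)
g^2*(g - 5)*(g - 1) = g^4 - 6*g^3 + 5*g^2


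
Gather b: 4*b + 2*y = 4*b + 2*y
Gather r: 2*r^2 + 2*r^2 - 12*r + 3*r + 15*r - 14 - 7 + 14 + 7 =4*r^2 + 6*r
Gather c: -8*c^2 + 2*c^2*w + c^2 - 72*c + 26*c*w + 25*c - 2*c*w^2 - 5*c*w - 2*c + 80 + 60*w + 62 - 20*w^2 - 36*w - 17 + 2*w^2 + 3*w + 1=c^2*(2*w - 7) + c*(-2*w^2 + 21*w - 49) - 18*w^2 + 27*w + 126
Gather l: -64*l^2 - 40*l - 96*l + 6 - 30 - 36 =-64*l^2 - 136*l - 60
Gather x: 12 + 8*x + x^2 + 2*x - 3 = x^2 + 10*x + 9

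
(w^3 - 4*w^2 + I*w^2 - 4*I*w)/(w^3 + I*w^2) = (w - 4)/w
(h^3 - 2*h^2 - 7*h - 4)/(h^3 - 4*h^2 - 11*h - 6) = (h - 4)/(h - 6)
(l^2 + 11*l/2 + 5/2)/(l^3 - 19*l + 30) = (l + 1/2)/(l^2 - 5*l + 6)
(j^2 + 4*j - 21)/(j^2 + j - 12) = (j + 7)/(j + 4)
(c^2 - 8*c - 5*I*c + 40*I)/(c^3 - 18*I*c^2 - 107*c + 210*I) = (c - 8)/(c^2 - 13*I*c - 42)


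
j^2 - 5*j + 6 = (j - 3)*(j - 2)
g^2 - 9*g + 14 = (g - 7)*(g - 2)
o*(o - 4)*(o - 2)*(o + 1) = o^4 - 5*o^3 + 2*o^2 + 8*o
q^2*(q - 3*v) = q^3 - 3*q^2*v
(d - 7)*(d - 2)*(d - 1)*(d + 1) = d^4 - 9*d^3 + 13*d^2 + 9*d - 14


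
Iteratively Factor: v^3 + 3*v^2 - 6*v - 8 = (v + 1)*(v^2 + 2*v - 8) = (v + 1)*(v + 4)*(v - 2)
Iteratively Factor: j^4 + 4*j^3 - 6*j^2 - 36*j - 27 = (j + 3)*(j^3 + j^2 - 9*j - 9) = (j + 1)*(j + 3)*(j^2 - 9) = (j + 1)*(j + 3)^2*(j - 3)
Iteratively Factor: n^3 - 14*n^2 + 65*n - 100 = (n - 5)*(n^2 - 9*n + 20) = (n - 5)^2*(n - 4)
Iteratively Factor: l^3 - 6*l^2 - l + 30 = (l - 3)*(l^2 - 3*l - 10) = (l - 5)*(l - 3)*(l + 2)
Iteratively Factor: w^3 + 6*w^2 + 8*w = (w + 4)*(w^2 + 2*w) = w*(w + 4)*(w + 2)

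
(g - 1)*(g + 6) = g^2 + 5*g - 6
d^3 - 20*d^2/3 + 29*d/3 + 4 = (d - 4)*(d - 3)*(d + 1/3)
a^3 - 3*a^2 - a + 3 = (a - 3)*(a - 1)*(a + 1)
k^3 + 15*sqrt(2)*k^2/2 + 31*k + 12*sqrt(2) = (k + sqrt(2)/2)*(k + 3*sqrt(2))*(k + 4*sqrt(2))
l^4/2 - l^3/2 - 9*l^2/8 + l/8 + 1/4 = (l/2 + 1/2)*(l - 2)*(l - 1/2)*(l + 1/2)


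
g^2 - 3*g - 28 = (g - 7)*(g + 4)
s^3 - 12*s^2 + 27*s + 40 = (s - 8)*(s - 5)*(s + 1)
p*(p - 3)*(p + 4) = p^3 + p^2 - 12*p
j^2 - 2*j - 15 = (j - 5)*(j + 3)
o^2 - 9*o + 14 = (o - 7)*(o - 2)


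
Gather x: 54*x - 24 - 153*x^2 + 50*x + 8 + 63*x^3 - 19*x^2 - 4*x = 63*x^3 - 172*x^2 + 100*x - 16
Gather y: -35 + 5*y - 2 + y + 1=6*y - 36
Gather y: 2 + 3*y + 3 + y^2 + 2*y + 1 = y^2 + 5*y + 6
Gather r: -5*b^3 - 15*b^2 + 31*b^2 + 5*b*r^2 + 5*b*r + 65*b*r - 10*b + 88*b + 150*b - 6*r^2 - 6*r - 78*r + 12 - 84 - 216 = -5*b^3 + 16*b^2 + 228*b + r^2*(5*b - 6) + r*(70*b - 84) - 288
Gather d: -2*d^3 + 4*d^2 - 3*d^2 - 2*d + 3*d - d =-2*d^3 + d^2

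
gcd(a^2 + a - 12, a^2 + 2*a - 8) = a + 4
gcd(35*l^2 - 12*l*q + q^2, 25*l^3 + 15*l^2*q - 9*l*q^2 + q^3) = -5*l + q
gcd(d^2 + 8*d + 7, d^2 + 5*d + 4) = d + 1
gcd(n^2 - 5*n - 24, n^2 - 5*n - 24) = n^2 - 5*n - 24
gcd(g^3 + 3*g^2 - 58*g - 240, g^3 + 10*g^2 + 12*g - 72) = g + 6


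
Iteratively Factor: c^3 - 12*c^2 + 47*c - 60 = (c - 5)*(c^2 - 7*c + 12) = (c - 5)*(c - 3)*(c - 4)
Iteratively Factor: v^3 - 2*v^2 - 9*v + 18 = (v + 3)*(v^2 - 5*v + 6) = (v - 3)*(v + 3)*(v - 2)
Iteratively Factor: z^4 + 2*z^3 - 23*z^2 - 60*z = (z)*(z^3 + 2*z^2 - 23*z - 60) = z*(z - 5)*(z^2 + 7*z + 12) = z*(z - 5)*(z + 3)*(z + 4)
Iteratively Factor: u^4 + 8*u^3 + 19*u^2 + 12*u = (u)*(u^3 + 8*u^2 + 19*u + 12) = u*(u + 4)*(u^2 + 4*u + 3) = u*(u + 3)*(u + 4)*(u + 1)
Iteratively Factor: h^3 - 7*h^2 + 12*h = (h)*(h^2 - 7*h + 12) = h*(h - 4)*(h - 3)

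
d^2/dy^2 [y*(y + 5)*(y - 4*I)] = 6*y + 10 - 8*I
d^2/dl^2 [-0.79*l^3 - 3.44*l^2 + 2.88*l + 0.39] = -4.74*l - 6.88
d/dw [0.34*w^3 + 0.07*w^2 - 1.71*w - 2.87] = 1.02*w^2 + 0.14*w - 1.71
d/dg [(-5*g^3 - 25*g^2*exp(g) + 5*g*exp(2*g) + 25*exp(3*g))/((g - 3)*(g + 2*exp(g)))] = 5*((g - 3)*(g + 2*exp(g))*(-5*g^2*exp(g) - 3*g^2 + 2*g*exp(2*g) - 10*g*exp(g) + 15*exp(3*g) + exp(2*g)) + (g - 3)*(2*exp(g) + 1)*(g^3 + 5*g^2*exp(g) - g*exp(2*g) - 5*exp(3*g)) + (g + 2*exp(g))*(g^3 + 5*g^2*exp(g) - g*exp(2*g) - 5*exp(3*g)))/((g - 3)^2*(g + 2*exp(g))^2)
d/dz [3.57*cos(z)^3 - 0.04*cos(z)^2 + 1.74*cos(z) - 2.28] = (-10.71*cos(z)^2 + 0.08*cos(z) - 1.74)*sin(z)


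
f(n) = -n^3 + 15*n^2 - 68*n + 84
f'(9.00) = -41.00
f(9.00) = -42.00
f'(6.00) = 4.00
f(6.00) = 0.00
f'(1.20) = -36.32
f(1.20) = 22.27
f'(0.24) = -60.97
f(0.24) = 68.53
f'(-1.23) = -109.44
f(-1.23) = 192.19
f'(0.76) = -46.93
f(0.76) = 40.55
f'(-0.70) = -90.47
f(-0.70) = 139.29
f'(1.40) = -31.88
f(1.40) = 15.46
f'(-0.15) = -72.57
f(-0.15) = 94.54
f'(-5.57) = -328.17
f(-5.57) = 1100.94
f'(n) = -3*n^2 + 30*n - 68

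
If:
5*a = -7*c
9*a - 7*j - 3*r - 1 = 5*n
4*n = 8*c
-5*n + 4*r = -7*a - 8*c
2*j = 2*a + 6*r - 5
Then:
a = -21/76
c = 15/76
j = -313/304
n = 15/38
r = 177/304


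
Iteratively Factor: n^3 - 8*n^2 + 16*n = (n - 4)*(n^2 - 4*n) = (n - 4)^2*(n)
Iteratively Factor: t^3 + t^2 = (t + 1)*(t^2) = t*(t + 1)*(t)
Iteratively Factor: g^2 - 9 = (g + 3)*(g - 3)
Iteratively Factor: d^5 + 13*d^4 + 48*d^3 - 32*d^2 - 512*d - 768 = (d + 4)*(d^4 + 9*d^3 + 12*d^2 - 80*d - 192) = (d + 4)^2*(d^3 + 5*d^2 - 8*d - 48) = (d + 4)^3*(d^2 + d - 12) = (d + 4)^4*(d - 3)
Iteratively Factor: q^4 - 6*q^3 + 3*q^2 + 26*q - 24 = (q - 1)*(q^3 - 5*q^2 - 2*q + 24) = (q - 1)*(q + 2)*(q^2 - 7*q + 12) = (q - 4)*(q - 1)*(q + 2)*(q - 3)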